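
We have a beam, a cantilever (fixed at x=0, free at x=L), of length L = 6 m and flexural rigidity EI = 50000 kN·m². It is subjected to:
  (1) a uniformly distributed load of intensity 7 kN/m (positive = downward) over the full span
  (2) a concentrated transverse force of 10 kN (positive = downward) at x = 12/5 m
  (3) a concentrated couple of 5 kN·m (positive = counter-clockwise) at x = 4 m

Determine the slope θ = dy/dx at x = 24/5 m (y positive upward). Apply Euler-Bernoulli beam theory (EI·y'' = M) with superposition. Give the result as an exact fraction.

θ(24/5) = -8087/1562500 rad

Load 1 — uniform load w=7 kN/m over full span:
  θ_1 = -wx(x²-3Lx+3L²)/(6EI) = -7·(24/5)·((24/5)²-3·6·(24/5)+3·6²)/(6·50000) = -1953/390625 rad
Load 2 — point force P=10 kN at a=12/5 m (b=L-a=18/5):
  θ_2 = -Pa²/(2EI)  [x>a] = -10·(12/5)²/(2·50000) = -9/15625 rad
Load 3 — applied couple M₀=5 kN·m at a=4 m (b=L-a=2):
  θ_3 = M₀a/EI  [x>a] = 5·4/50000 = 1/2500 rad
Superposition: θ = Σ θ_i = -8087/1562500 rad ≈ -0.005176 rad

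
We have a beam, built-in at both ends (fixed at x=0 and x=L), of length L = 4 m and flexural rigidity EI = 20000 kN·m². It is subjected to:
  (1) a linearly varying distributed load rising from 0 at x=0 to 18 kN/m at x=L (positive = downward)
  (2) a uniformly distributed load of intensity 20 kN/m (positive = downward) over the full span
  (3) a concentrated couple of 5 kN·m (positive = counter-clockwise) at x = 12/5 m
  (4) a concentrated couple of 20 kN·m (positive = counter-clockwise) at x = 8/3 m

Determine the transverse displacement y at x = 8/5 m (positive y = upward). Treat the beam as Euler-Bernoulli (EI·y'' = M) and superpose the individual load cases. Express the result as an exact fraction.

y(8/5) = -98428/87890625 m

Load 1 — triangular load w₀=18 kN/m (0→w₀ over full span):
  y_1 = -w₀x²(L-x)²(x+2L)/(120LEI) = -18·(8/5)²·(4-(8/5))²·((8/5)+2·4)/(120·4·20000) = -2592/9765625 m
Load 2 — uniform load w=20 kN/m over full span:
  y_2 = -wx²(L-x)²/(24EI) = -20·(8/5)²·(4-(8/5))²/(24·20000) = -48/78125 m
Load 3 — applied couple M₀=5 kN·m at a=12/5 m (b=L-a=8/5):
  y_3 = (R_Ax³/6 - M_Ax²/2)/EI  [x≤a] with R_A=9/5, M_A=8/5 = ((9/5)·(8/5)³/6 - (8/5)·(8/5)²/2)/20000 = -16/390625 m
Load 4 — applied couple M₀=20 kN·m at a=8/3 m (b=L-a=4/3):
  y_4 = (R_Ax³/6 - M_Ax²/2)/EI  [x≤a] with R_A=20/3, M_A=20/3 = ((20/3)·(8/5)³/6 - (20/3)·(8/5)²/2)/20000 = -28/140625 m
Superposition: y = Σ y_i = -98428/87890625 m ≈ -0.001120 m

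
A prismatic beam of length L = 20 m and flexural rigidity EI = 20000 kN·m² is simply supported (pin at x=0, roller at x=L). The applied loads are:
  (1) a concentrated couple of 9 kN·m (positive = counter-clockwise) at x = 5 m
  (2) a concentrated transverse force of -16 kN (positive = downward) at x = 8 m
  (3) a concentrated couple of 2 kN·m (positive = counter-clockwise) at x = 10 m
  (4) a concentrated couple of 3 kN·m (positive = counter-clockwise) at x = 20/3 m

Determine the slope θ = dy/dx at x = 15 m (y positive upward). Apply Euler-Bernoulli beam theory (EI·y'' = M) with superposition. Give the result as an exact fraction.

Load 1 — applied couple M₀=9 kN·m at a=5 m (b=L-a=15):
  θ_1 = (M₀x²/(2L)-M₀(x-a)+C₁)/EI  [x>a] with C₁=M₀(3b²-L²)/(6L)=165/8 = (9·15²/(2·20)-9·(15-5)+(165/8))/20000 = -3/3200 rad
Load 2 — point force P=-16 kN at a=8 m (b=L-a=12):
  θ_2 = -Pa(2L²-6Lx+3x²+a²)/(6LEI)  [x>a] = -(-16)·8·(2·20²-6·20·15+3·15²+8²)/(6·20·20000) = -87/6250 rad
Load 3 — applied couple M₀=2 kN·m at a=10 m (b=L-a=10):
  θ_3 = (M₀x²/(2L)-M₀(x-a)+C₁)/EI  [x>a] with C₁=M₀(3b²-L²)/(6L)=-5/3 = (2·15²/(2·20)-2·(15-10)+(-5/3))/20000 = -1/48000 rad
Load 4 — applied couple M₀=3 kN·m at a=20/3 m (b=L-a=40/3):
  θ_4 = (M₀x²/(2L)-M₀(x-a)+C₁)/EI  [x>a] with C₁=M₀(3b²-L²)/(6L)=10/3 = (3·15²/(2·20)-3·(15-(20/3))+(10/3))/20000 = -23/96000 rad
Superposition: θ = Σ θ_i = -36283/2400000 rad ≈ -0.015118 rad

θ(15) = -36283/2400000 rad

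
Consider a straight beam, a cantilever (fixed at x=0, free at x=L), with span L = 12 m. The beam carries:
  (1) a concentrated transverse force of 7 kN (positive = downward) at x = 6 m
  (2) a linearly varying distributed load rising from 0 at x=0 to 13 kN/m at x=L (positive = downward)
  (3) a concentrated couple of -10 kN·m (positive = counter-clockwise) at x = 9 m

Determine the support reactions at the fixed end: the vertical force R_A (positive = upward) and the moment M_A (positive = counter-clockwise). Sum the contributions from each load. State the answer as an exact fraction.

Load 1 — point force P=7 kN at a=6 m (b=L-a=6):
  R_A = P = 7 kN
  M_A = Pa = 7·6 = 42 kN·m
Load 2 — triangular load w₀=13 kN/m (0→w₀ over full span):
  R_A = w₀L/2 = 13·12/2 = 78 kN
  M_A = w₀L²/3 = 13·12²/3 = 624 kN·m
Load 3 — applied couple M₀=-10 kN·m at a=9 m (b=L-a=3):
  R_A = 0 kN
  M_A = -M₀ = -(-10) = 10 kN·m
Superposition: R_A = 85 kN, M_A = 676 kN·m

R_A = 85 kN, M_A = 676 kN·m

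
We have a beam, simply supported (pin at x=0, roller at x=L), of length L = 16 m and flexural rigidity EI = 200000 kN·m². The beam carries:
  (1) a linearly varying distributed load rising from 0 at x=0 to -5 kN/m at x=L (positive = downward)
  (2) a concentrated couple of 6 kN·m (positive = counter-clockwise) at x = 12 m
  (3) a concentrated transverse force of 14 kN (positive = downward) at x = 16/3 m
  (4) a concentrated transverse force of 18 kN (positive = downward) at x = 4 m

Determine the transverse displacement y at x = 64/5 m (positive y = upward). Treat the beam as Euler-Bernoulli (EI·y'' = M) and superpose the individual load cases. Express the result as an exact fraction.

y(64/5) = 3198001/3164062500 m

Load 1 — triangular load w₀=-5 kN/m (0→w₀ over full span):
  y_1 = -w₀x(7L⁴-10L²x²+3x⁴)/(360LEI) = -(-5)·(64/5)·(7·16⁴-10·16²·(64/5)²+3·(64/5)⁴)/(360·16·200000) = 65024/9765625 m
Load 2 — applied couple M₀=6 kN·m at a=12 m (b=L-a=4):
  y_2 = (M₀x³/(6L)-M₀(x-a)²/2+C₁x)/EI  [x>a] with C₁=M₀(3b²-L²)/(6L)=-13 = (6·(64/5)³/(6·16)-6·((64/5)-12)²/2+(-13)·(64/5))/200000 = -291/1562500 m
Load 3 — point force P=14 kN at a=16/3 m (b=L-a=32/3):
  y_3 = -Pa(L-x)(2Lx-a²-x²)/(6LEI)  [x>a] = -14·(16/3)·(16-(64/5))·(2·16·(64/5)-(16/3)²-(64/5)²)/(6·16·200000) = -85568/31640625 m
Load 4 — point force P=18 kN at a=4 m (b=L-a=12):
  y_4 = -Pa(L-x)(2Lx-a²-x²)/(6LEI)  [x>a] = -18·4·(16-(64/5))·(2·16·(64/5)-4²-(64/5)²)/(6·16·200000) = -1077/390625 m
Superposition: y = Σ y_i = 3198001/3164062500 m ≈ 0.001011 m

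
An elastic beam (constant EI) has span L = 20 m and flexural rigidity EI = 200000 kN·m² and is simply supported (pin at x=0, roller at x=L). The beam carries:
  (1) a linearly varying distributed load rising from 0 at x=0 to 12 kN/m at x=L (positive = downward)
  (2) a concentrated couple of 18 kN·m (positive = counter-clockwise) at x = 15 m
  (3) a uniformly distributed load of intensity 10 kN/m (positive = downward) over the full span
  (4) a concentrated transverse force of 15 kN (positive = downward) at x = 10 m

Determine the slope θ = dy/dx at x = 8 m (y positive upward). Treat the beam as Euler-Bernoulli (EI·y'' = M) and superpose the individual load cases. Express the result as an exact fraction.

θ(8) = -109841/12000000 rad

Load 1 — triangular load w₀=12 kN/m (0→w₀ over full span):
  θ_1 = -w₀(7L⁴-30L²x²+15x⁴)/(360LEI) = -12·(7·20⁴-30·20²·8²+15·8⁴)/(360·20·200000) = -323/93750 rad
Load 2 — applied couple M₀=18 kN·m at a=15 m (b=L-a=5):
  θ_2 = (M₀x²/(2L)+C₁)/EI  [x≤a] with C₁=M₀(3b²-L²)/(6L)=-195/4 = (18·8²/(2·20)+(-195/4))/200000 = -399/4000000 rad
Load 3 — uniform load w=10 kN/m over full span:
  θ_3 = -w(L³-6Lx²+4x³)/(24EI) = -10·(20³-6·20·8²+4·8³)/(24·200000) = -37/7500 rad
Load 4 — point force P=15 kN at a=10 m (b=L-a=10):
  θ_4 = -Pb(L²-b²-3x²)/(6LEI)  [x≤a] = -15·10·(20²-10²-3·8²)/(6·20·200000) = -27/40000 rad
Superposition: θ = Σ θ_i = -109841/12000000 rad ≈ -0.009153 rad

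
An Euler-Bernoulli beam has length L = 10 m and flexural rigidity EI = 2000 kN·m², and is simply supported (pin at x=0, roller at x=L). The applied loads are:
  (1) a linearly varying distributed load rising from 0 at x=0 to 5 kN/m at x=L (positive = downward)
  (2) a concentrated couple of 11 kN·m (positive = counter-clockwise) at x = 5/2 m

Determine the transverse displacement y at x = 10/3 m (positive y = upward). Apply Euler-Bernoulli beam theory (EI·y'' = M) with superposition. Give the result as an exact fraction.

Load 1 — triangular load w₀=5 kN/m (0→w₀ over full span):
  y_1 = -w₀x(7L⁴-10L²x²+3x⁴)/(360LEI) = -5·(10/3)·(7·10⁴-10·10²·(10/3)²+3·(10/3)⁴)/(360·10·2000) = -100/729 m
Load 2 — applied couple M₀=11 kN·m at a=5/2 m (b=L-a=15/2):
  y_2 = (M₀x³/(6L)-M₀(x-a)²/2+C₁x)/EI  [x>a] with C₁=M₀(3b²-L²)/(6L)=605/48 = (11·(10/3)³/(6·10)-11·((10/3)-(5/2))²/2+(605/48)·(10/3))/2000 = 583/25920 m
Superposition: y = Σ y_i = -26753/233280 m ≈ -0.114682 m

y(10/3) = -26753/233280 m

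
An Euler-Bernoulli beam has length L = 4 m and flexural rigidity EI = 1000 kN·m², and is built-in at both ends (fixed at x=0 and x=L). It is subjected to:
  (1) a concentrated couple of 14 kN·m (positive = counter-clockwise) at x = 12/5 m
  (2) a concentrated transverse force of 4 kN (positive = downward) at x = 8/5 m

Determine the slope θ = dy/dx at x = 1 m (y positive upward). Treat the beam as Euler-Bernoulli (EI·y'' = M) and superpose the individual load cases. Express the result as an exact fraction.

θ(1) = -371/125000 rad

Load 1 — applied couple M₀=14 kN·m at a=12/5 m (b=L-a=8/5):
  θ_1 = (R_Ax²/2 - M_Ax)/EI  [x≤a] with R_A=126/25, M_A=112/25 = ((126/25)·1²/2 - (112/25)·1)/1000 = -49/25000 rad
Load 2 — point force P=4 kN at a=8/5 m (b=L-a=12/5):
  θ_2 = -Pb²x(2aL-(3a+b)x)/(2L³EI)  [x≤a] = -4·(12/5)²·1·(2·(8/5)·4-(3·(8/5)+(12/5))·1)/(2·4³·1000) = -63/62500 rad
Superposition: θ = Σ θ_i = -371/125000 rad ≈ -0.002968 rad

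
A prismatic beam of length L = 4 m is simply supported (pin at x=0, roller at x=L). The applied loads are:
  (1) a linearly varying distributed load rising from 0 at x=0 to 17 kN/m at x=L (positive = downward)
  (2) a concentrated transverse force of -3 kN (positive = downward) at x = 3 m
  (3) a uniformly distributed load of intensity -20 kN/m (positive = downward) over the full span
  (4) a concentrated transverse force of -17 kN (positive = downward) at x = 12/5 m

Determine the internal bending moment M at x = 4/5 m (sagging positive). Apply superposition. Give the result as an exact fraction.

Load 1 — triangular load w₀=17 kN/m (0→w₀ over full span):
  M_1 = w₀Lx/6 - w₀x³/(6L) = 17·4·(4/5)/6 - 17·(4/5)³/(6·4) = 1088/125 kN·m
Load 2 — point force P=-3 kN at a=3 m (b=L-a=1):
  M_2 = Pbx/L  [x≤a] = (-3)·1·(4/5)/4 = -3/5 kN·m
Load 3 — uniform load w=-20 kN/m over full span:
  M_3 = wx(L-x)/2 = (-20)·(4/5)·(4-(4/5))/2 = -128/5 kN·m
Load 4 — point force P=-17 kN at a=12/5 m (b=L-a=8/5):
  M_4 = Pbx/L  [x≤a] = (-17)·(8/5)·(4/5)/4 = -136/25 kN·m
Superposition: M = Σ M_i = -2867/125 kN·m ≈ -22.936000 kN·m

M(4/5) = -2867/125 kN·m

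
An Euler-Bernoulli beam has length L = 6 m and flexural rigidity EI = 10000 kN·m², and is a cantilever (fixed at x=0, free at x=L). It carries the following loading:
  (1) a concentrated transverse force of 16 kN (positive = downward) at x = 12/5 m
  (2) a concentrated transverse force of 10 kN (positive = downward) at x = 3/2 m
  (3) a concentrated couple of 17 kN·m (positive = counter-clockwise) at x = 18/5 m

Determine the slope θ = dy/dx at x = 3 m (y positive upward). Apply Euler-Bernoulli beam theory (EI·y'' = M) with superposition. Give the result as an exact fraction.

Load 1 — point force P=16 kN at a=12/5 m (b=L-a=18/5):
  θ_1 = -Pa²/(2EI)  [x>a] = -16·(12/5)²/(2·10000) = -72/15625 rad
Load 2 — point force P=10 kN at a=3/2 m (b=L-a=9/2):
  θ_2 = -Pa²/(2EI)  [x>a] = -10·(3/2)²/(2·10000) = -9/8000 rad
Load 3 — applied couple M₀=17 kN·m at a=18/5 m (b=L-a=12/5):
  θ_3 = M₀x/EI  [x≤a] = 17·3/10000 = 51/10000 rad
Superposition: θ = Σ θ_i = -633/1000000 rad ≈ -0.000633 rad

θ(3) = -633/1000000 rad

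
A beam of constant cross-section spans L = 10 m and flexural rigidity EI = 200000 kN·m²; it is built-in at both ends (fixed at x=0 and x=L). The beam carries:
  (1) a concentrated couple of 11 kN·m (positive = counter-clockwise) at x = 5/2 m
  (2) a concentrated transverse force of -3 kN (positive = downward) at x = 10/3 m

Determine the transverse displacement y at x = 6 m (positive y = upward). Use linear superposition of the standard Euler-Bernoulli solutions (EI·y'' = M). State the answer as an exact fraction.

Load 1 — applied couple M₀=11 kN·m at a=5/2 m (b=L-a=15/2):
  y_1 = (R_Ax³/6 - M_Ax²/2 - M₀(x-a)²/2)/EI  [x>a] with R_A=99/80, M_A=-33/16 = ((99/80)·6³/6 - (-33/16)·6²/2 - 11·(6-(5/2))²/2)/200000 = 143/2000000 m
Load 2 — point force P=-3 kN at a=10/3 m (b=L-a=20/3):
  y_2 = -Pa²(L-x)²(3bL-(3b+a)(L-x))/(6L³EI)  [x>a] = -(-3)·(10/3)²·(10-6)²·(3·(20/3)·10-(3·(20/3)+(10/3))·(10-6))/(6·10³·200000) = 4/84375 m
Superposition: y = Σ y_i = 6421/54000000 m ≈ 0.000119 m

y(6) = 6421/54000000 m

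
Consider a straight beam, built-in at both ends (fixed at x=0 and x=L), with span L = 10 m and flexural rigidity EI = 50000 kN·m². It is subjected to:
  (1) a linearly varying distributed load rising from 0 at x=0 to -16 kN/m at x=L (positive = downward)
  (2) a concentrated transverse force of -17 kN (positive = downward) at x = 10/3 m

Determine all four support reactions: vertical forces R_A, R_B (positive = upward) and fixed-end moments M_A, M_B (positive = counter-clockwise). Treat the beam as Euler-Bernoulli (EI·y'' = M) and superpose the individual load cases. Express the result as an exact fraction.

Load 1 — triangular load w₀=-16 kN/m (0→w₀ over full span):
  R_A = 3w₀L/20 = 3·(-16)·10/20 = -24 kN
  M_A = w₀L²/30 = (-16)·10²/30 = -160/3 kN·m
  R_B = 7w₀L/20 = 7·(-16)·10/20 = -56 kN
  M_B = -w₀L²/20 = -(-16)·10²/20 = 80 kN·m
Load 2 — point force P=-17 kN at a=10/3 m (b=L-a=20/3):
  R_A = Pb²(3a+b)/L³ = (-17)·(20/3)²·(3·(10/3)+(20/3))/10³ = -340/27 kN
  M_A = Pab²/L² = (-17)·(10/3)·(20/3)²/10² = -680/27 kN·m
  R_B = Pa²(a+3b)/L³ = (-17)·(10/3)²·((10/3)+3·(20/3))/10³ = -119/27 kN
  M_B = -Pa²b/L² = -(-17)·(10/3)²·(20/3)/10² = 340/27 kN·m
Superposition: R_A = -988/27 kN, M_A = -2120/27 kN·m, R_B = -1631/27 kN, M_B = 2500/27 kN·m

R_A = -988/27 kN, M_A = -2120/27 kN·m, R_B = -1631/27 kN, M_B = 2500/27 kN·m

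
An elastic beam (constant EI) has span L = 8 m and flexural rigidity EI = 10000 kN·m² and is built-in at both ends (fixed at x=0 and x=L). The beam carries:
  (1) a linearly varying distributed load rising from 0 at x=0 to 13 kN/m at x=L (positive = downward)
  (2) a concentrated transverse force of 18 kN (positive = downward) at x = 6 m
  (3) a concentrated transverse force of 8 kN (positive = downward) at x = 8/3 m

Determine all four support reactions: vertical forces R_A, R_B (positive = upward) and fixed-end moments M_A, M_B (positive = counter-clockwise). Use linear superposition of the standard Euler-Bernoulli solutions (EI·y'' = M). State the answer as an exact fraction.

Load 1 — triangular load w₀=13 kN/m (0→w₀ over full span):
  R_A = 3w₀L/20 = 3·13·8/20 = 78/5 kN
  M_A = w₀L²/30 = 13·8²/30 = 416/15 kN·m
  R_B = 7w₀L/20 = 7·13·8/20 = 182/5 kN
  M_B = -w₀L²/20 = -13·8²/20 = -208/5 kN·m
Load 2 — point force P=18 kN at a=6 m (b=L-a=2):
  R_A = Pb²(3a+b)/L³ = 18·2²·(3·6+2)/8³ = 45/16 kN
  M_A = Pab²/L² = 18·6·2²/8² = 27/4 kN·m
  R_B = Pa²(a+3b)/L³ = 18·6²·(6+3·2)/8³ = 243/16 kN
  M_B = -Pa²b/L² = -18·6²·2/8² = -81/4 kN·m
Load 3 — point force P=8 kN at a=8/3 m (b=L-a=16/3):
  R_A = Pb²(3a+b)/L³ = 8·(16/3)²·(3·(8/3)+(16/3))/8³ = 160/27 kN
  M_A = Pab²/L² = 8·(8/3)·(16/3)²/8² = 256/27 kN·m
  R_B = Pa²(a+3b)/L³ = 8·(8/3)²·((8/3)+3·(16/3))/8³ = 56/27 kN
  M_B = -Pa²b/L² = -8·(8/3)²·(16/3)/8² = -128/27 kN·m
Superposition: R_A = 52571/2160 kN, M_A = 23741/540 kN·m, R_B = 115909/2160 kN, M_B = -35959/540 kN·m

R_A = 52571/2160 kN, M_A = 23741/540 kN·m, R_B = 115909/2160 kN, M_B = -35959/540 kN·m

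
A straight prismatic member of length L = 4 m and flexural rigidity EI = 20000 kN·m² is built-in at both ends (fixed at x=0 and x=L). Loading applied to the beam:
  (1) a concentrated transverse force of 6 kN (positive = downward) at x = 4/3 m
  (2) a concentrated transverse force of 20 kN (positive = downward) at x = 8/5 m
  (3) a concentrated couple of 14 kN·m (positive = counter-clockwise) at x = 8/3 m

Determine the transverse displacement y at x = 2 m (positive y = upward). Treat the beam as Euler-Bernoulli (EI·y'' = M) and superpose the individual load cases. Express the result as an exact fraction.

y(2) = -1783/3375000 m

Load 1 — point force P=6 kN at a=4/3 m (b=L-a=8/3):
  y_1 = -Pa²(L-x)²(3bL-(3b+a)(L-x))/(6L³EI)  [x>a] = -6·(4/3)²·(4-2)²·(3·(8/3)·4-(3·(8/3)+(4/3))·(4-2))/(6·4³·20000) = -1/13500 m
Load 2 — point force P=20 kN at a=8/5 m (b=L-a=12/5):
  y_2 = -Pa²(L-x)²(3bL-(3b+a)(L-x))/(6L³EI)  [x>a] = -20·(8/5)²·(4-2)²·(3·(12/5)·4-(3·(12/5)+(8/5))·(4-2))/(6·4³·20000) = -14/46875 m
Load 3 — applied couple M₀=14 kN·m at a=8/3 m (b=L-a=4/3):
  y_3 = (R_Ax³/6 - M_Ax²/2)/EI  [x≤a] with R_A=14/3, M_A=14/3 = ((14/3)·2³/6 - (14/3)·2²/2)/20000 = -7/45000 m
Superposition: y = Σ y_i = -1783/3375000 m ≈ -0.000528 m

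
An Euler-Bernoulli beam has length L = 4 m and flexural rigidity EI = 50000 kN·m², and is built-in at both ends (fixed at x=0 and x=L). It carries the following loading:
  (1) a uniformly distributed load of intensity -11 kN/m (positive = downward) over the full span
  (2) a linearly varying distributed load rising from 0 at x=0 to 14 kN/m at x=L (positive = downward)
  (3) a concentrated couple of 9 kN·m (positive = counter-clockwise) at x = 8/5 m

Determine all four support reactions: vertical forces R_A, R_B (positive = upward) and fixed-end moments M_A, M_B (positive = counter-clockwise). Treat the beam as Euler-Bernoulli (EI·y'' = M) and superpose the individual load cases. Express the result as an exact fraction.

Load 1 — uniform load w=-11 kN/m over full span:
  R_A = wL/2 = (-11)·4/2 = -22 kN
  M_A = wL²/12 = (-11)·4²/12 = -44/3 kN·m
  R_B = wL/2 = (-11)·4/2 = -22 kN
  M_B = -wL²/12 = -(-11)·4²/12 = 44/3 kN·m
Load 2 — triangular load w₀=14 kN/m (0→w₀ over full span):
  R_A = 3w₀L/20 = 3·14·4/20 = 42/5 kN
  M_A = w₀L²/30 = 14·4²/30 = 112/15 kN·m
  R_B = 7w₀L/20 = 7·14·4/20 = 98/5 kN
  M_B = -w₀L²/20 = -14·4²/20 = -56/5 kN·m
Load 3 — applied couple M₀=9 kN·m at a=8/5 m (b=L-a=12/5):
  R_A = 6M₀ab/L³ = 6·9·(8/5)·(12/5)/4³ = 81/25 kN
  M_A = M₀b(2a-b)/L² = 9·(12/5)·(2·(8/5)-(12/5))/4² = 27/25 kN·m
  R_B = -6M₀ab/L³ = -6·9·(8/5)·(12/5)/4³ = -81/25 kN
  M_B = M₀a(2b-a)/L² = 9·(8/5)·(2·(12/5)-(8/5))/4² = 72/25 kN·m
Superposition: R_A = -259/25 kN, M_A = -153/25 kN·m, R_B = -141/25 kN, M_B = 476/75 kN·m

R_A = -259/25 kN, M_A = -153/25 kN·m, R_B = -141/25 kN, M_B = 476/75 kN·m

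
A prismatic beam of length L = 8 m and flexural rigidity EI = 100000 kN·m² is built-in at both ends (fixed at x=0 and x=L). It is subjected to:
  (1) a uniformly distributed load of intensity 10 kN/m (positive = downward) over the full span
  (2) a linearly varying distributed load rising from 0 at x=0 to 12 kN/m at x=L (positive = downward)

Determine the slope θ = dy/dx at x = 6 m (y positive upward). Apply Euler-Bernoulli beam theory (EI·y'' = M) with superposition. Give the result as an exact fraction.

Load 1 — uniform load w=10 kN/m over full span:
  θ_1 = -wx(L-x)(L-2x)/(12EI) = -10·6·(8-6)·(8-2·6)/(12·100000) = 1/2500 rad
Load 2 — triangular load w₀=12 kN/m (0→w₀ over full span):
  θ_2 = -w₀(2x(L-x)(L-2x)(x+2L)+x²(L-x)²)/(120LEI) = -12·(2·6·(8-6)·(8-2·6)·(6+2·8)+6²·(8-6)²)/(120·8·100000) = 123/500000 rad
Superposition: θ = Σ θ_i = 323/500000 rad ≈ 0.000646 rad

θ(6) = 323/500000 rad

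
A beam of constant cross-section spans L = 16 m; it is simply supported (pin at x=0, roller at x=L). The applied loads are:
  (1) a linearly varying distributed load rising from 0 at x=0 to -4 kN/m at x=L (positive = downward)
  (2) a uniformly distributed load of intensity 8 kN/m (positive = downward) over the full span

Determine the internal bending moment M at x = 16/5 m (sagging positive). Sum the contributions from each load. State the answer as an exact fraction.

M(16/5) = 16384/125 kN·m

Load 1 — triangular load w₀=-4 kN/m (0→w₀ over full span):
  M_1 = w₀Lx/6 - w₀x³/(6L) = (-4)·16·(16/5)/6 - (-4)·(16/5)³/(6·16) = -4096/125 kN·m
Load 2 — uniform load w=8 kN/m over full span:
  M_2 = wx(L-x)/2 = 8·(16/5)·(16-(16/5))/2 = 4096/25 kN·m
Superposition: M = Σ M_i = 16384/125 kN·m ≈ 131.072000 kN·m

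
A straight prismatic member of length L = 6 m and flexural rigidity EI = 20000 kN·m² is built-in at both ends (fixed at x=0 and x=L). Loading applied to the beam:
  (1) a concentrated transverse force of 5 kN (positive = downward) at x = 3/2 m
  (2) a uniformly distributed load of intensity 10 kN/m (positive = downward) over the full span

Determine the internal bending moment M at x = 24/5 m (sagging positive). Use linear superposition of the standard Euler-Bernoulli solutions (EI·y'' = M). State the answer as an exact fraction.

Load 1 — point force P=5 kN at a=3/2 m (b=L-a=9/2):
  M_1 = Pa²(a+3b)(L-x)/L³ - Pa²b/L²  [x>a] = 5·(3/2)²·((3/2)+3·(9/2))·(6-(24/5))/6³ - 5·(3/2)²·(9/2)/6² = -15/32 kN·m
Load 2 — uniform load w=10 kN/m over full span:
  M_2 = wLx/2 - wL²/12 - wx²/2 = 10·6·(24/5)/2 - 10·6²/12 - 10·(24/5)²/2 = -6/5 kN·m
Superposition: M = Σ M_i = -267/160 kN·m ≈ -1.668750 kN·m

M(24/5) = -267/160 kN·m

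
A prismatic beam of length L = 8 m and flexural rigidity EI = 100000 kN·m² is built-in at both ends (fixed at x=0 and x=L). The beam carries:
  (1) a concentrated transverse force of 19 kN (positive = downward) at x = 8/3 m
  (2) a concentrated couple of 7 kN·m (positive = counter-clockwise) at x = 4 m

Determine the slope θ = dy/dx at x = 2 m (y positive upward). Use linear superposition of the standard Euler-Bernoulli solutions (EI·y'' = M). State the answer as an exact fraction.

θ(2) = -1279/7200000 rad

Load 1 — point force P=19 kN at a=8/3 m (b=L-a=16/3):
  θ_1 = -Pb²x(2aL-(3a+b)x)/(2L³EI)  [x≤a] = -19·(16/3)²·2·(2·(8/3)·8-(3·(8/3)+(16/3))·2)/(2·8³·100000) = -19/112500 rad
Load 2 — applied couple M₀=7 kN·m at a=4 m (b=L-a=4):
  θ_2 = (R_Ax²/2 - M_Ax)/EI  [x≤a] with R_A=21/16, M_A=7/4 = ((21/16)·2²/2 - (7/4)·2)/100000 = -7/800000 rad
Superposition: θ = Σ θ_i = -1279/7200000 rad ≈ -0.000178 rad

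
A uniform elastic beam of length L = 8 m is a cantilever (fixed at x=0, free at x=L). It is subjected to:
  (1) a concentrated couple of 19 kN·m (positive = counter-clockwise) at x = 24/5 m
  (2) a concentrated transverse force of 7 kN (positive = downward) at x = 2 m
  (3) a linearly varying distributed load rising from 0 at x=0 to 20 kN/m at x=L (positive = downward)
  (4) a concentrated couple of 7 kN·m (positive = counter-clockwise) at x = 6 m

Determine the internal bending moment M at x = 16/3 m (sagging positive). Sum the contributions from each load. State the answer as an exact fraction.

M(16/3) = -4553/81 kN·m

Load 1 — applied couple M₀=19 kN·m at a=24/5 m (b=L-a=16/5):
  M_1 = 0  [x>a] = 0 kN·m
Load 2 — point force P=7 kN at a=2 m (b=L-a=6):
  M_2 = 0  [x>a] = 0 kN·m
Load 3 — triangular load w₀=20 kN/m (0→w₀ over full span):
  M_3 = w₀Lx/2 - w₀L²/3 - w₀x³/(6L) = 20·8·(16/3)/2 - 20·8²/3 - 20·(16/3)³/(6·8) = -5120/81 kN·m
Load 4 — applied couple M₀=7 kN·m at a=6 m (b=L-a=2):
  M_4 = M₀  [x≤a] = 7 = 7 kN·m
Superposition: M = Σ M_i = -4553/81 kN·m ≈ -56.209877 kN·m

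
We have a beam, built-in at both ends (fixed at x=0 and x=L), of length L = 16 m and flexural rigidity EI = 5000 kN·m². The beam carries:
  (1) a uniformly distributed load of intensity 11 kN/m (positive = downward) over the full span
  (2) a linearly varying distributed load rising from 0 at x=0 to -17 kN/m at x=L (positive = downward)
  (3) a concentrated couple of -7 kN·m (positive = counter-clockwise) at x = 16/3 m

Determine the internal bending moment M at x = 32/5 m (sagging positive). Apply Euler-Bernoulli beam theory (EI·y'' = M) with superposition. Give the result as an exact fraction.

M(32/5) = 4611/125 kN·m

Load 1 — uniform load w=11 kN/m over full span:
  M_1 = wLx/2 - wL²/12 - wx²/2 = 11·16·(32/5)/2 - 11·16²/12 - 11·(32/5)²/2 = 7744/75 kN·m
Load 2 — triangular load w₀=-17 kN/m (0→w₀ over full span):
  M_2 = 3w₀Lx/20 - w₀L²/30 - w₀x³/(6L) = 3·(-17)·16·(32/5)/20 - (-17)·16²/30 - (-17)·(32/5)³/(6·16) = -8704/125 kN·m
Load 3 — applied couple M₀=-7 kN·m at a=16/3 m (b=L-a=32/3):
  M_3 = R_Ax - M_A - M₀  [x>a] with R_A=-7/12, M_A=0 = (-7/12)·(32/5) - 0 - (-7) = 49/15 kN·m
Superposition: M = Σ M_i = 4611/125 kN·m ≈ 36.888000 kN·m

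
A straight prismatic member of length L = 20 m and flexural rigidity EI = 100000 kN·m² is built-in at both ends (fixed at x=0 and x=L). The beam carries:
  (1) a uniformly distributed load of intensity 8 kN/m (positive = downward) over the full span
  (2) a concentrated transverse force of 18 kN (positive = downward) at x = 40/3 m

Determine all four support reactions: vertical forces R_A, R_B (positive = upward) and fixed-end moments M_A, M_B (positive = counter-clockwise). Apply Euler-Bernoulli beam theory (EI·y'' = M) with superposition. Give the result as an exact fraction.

Load 1 — uniform load w=8 kN/m over full span:
  R_A = wL/2 = 8·20/2 = 80 kN
  M_A = wL²/12 = 8·20²/12 = 800/3 kN·m
  R_B = wL/2 = 8·20/2 = 80 kN
  M_B = -wL²/12 = -8·20²/12 = -800/3 kN·m
Load 2 — point force P=18 kN at a=40/3 m (b=L-a=20/3):
  R_A = Pb²(3a+b)/L³ = 18·(20/3)²·(3·(40/3)+(20/3))/20³ = 14/3 kN
  M_A = Pab²/L² = 18·(40/3)·(20/3)²/20² = 80/3 kN·m
  R_B = Pa²(a+3b)/L³ = 18·(40/3)²·((40/3)+3·(20/3))/20³ = 40/3 kN
  M_B = -Pa²b/L² = -18·(40/3)²·(20/3)/20² = -160/3 kN·m
Superposition: R_A = 254/3 kN, M_A = 880/3 kN·m, R_B = 280/3 kN, M_B = -320 kN·m

R_A = 254/3 kN, M_A = 880/3 kN·m, R_B = 280/3 kN, M_B = -320 kN·m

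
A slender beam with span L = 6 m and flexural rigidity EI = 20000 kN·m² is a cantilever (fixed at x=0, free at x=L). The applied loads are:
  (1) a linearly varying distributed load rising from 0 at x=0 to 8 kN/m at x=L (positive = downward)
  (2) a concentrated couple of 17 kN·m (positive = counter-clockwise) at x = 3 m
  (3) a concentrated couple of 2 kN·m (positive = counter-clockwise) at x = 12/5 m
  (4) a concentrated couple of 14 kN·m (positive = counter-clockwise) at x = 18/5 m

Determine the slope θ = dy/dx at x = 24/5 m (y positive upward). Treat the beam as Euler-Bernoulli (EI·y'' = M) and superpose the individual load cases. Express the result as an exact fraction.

θ(24/5) = -67257/12500000 rad

Load 1 — triangular load w₀=8 kN/m (0→w₀ over full span):
  θ_1 = (w₀Lx²/4-w₀L²x/3-w₀x⁴/(24L))/EI = (8·6·(24/5)²/4-8·6²·(24/5)/3-8·(24/5)⁴/(24·6))/20000 = -4176/390625 rad
Load 2 — applied couple M₀=17 kN·m at a=3 m (b=L-a=3):
  θ_2 = M₀a/EI  [x>a] = 17·3/20000 = 51/20000 rad
Load 3 — applied couple M₀=2 kN·m at a=12/5 m (b=L-a=18/5):
  θ_3 = M₀a/EI  [x>a] = 2·(12/5)/20000 = 3/12500 rad
Load 4 — applied couple M₀=14 kN·m at a=18/5 m (b=L-a=12/5):
  θ_4 = M₀a/EI  [x>a] = 14·(18/5)/20000 = 63/25000 rad
Superposition: θ = Σ θ_i = -67257/12500000 rad ≈ -0.005381 rad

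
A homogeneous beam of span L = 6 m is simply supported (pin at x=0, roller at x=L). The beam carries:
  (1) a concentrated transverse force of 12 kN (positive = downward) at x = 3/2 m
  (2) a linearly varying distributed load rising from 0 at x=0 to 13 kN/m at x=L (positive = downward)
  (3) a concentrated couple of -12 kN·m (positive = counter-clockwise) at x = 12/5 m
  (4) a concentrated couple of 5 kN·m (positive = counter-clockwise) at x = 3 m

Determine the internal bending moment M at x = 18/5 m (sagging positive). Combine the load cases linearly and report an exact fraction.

M(18/5) = 4994/125 kN·m

Load 1 — point force P=12 kN at a=3/2 m (b=L-a=9/2):
  M_1 = Pa(L-x)/L  [x>a] = 12·(3/2)·(6-(18/5))/6 = 36/5 kN·m
Load 2 — triangular load w₀=13 kN/m (0→w₀ over full span):
  M_2 = w₀Lx/6 - w₀x³/(6L) = 13·6·(18/5)/6 - 13·(18/5)³/(6·6) = 3744/125 kN·m
Load 3 — applied couple M₀=-12 kN·m at a=12/5 m (b=L-a=18/5):
  M_3 = M₀x/L - M₀  [x>a] = (-12)·(18/5)/6 - (-12) = 24/5 kN·m
Load 4 — applied couple M₀=5 kN·m at a=3 m (b=L-a=3):
  M_4 = M₀x/L - M₀  [x>a] = 5·(18/5)/6 - 5 = -2 kN·m
Superposition: M = Σ M_i = 4994/125 kN·m ≈ 39.952000 kN·m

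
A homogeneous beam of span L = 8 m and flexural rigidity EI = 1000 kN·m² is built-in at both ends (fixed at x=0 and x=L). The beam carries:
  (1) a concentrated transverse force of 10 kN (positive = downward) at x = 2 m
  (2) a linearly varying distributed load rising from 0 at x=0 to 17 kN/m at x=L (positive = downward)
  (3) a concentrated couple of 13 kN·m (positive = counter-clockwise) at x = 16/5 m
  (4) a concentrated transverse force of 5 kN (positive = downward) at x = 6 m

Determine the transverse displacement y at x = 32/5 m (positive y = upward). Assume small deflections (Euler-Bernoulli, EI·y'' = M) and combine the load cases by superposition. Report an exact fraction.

Load 1 — point force P=10 kN at a=2 m (b=L-a=6):
  y_1 = -Pa²(L-x)²(3bL-(3b+a)(L-x))/(6L³EI)  [x>a] = -10·2²·(8-(32/5))²·(3·6·8-(3·6+2)·(8-(32/5)))/(6·8³·1000) = -7/1875 m
Load 2 — triangular load w₀=17 kN/m (0→w₀ over full span):
  y_2 = -w₀x²(L-x)²(x+2L)/(120LEI) = -17·(32/5)²·(8-(32/5))²·((32/5)+2·8)/(120·8·1000) = -243712/5859375 m
Load 3 — applied couple M₀=13 kN·m at a=16/5 m (b=L-a=24/5):
  y_3 = (R_Ax³/6 - M_Ax²/2 - M₀(x-a)²/2)/EI  [x>a] with R_A=117/50, M_A=39/25 = ((117/50)·(32/5)³/6 - (39/25)·(32/5)²/2 - 13·((32/5)-(16/5))²/2)/1000 = 1456/390625 m
Load 4 — point force P=5 kN at a=6 m (b=L-a=2):
  y_4 = -Pa²(L-x)²(3bL-(3b+a)(L-x))/(6L³EI)  [x>a] = -5·6²·(8-(32/5))²·(3·2·8-(3·2+6)·(8-(32/5)))/(6·8³·1000) = -27/6250 m
Superposition: y = Σ y_i = -179373/3906250 m ≈ -0.045919 m

y(32/5) = -179373/3906250 m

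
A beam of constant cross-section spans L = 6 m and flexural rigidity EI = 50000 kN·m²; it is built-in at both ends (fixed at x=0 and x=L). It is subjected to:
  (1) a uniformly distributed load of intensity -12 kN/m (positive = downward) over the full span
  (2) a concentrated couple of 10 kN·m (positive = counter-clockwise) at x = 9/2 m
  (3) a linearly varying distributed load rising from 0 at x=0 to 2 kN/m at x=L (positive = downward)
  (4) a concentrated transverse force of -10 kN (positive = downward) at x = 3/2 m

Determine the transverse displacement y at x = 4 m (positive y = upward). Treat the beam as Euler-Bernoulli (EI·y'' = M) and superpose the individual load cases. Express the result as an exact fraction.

y(4) = 9971/18000000 m

Load 1 — uniform load w=-12 kN/m over full span:
  y_1 = -wx²(L-x)²/(24EI) = -(-12)·4²·(6-4)²/(24·50000) = 2/3125 m
Load 2 — applied couple M₀=10 kN·m at a=9/2 m (b=L-a=3/2):
  y_2 = (R_Ax³/6 - M_Ax²/2)/EI  [x≤a] with R_A=15/8, M_A=25/8 = ((15/8)·4³/6 - (25/8)·4²/2)/50000 = -1/10000 m
Load 3 — triangular load w₀=2 kN/m (0→w₀ over full span):
  y_3 = -w₀x²(L-x)²(x+2L)/(120LEI) = -2·4²·(6-4)²·(4+2·6)/(120·6·50000) = -8/140625 m
Load 4 — point force P=-10 kN at a=3/2 m (b=L-a=9/2):
  y_4 = -Pa²(L-x)²(3bL-(3b+a)(L-x))/(6L³EI)  [x>a] = -(-10)·(3/2)²·(6-4)²·(3·(9/2)·6-(3·(9/2)+(3/2))·(6-4))/(6·6³·50000) = 17/240000 m
Superposition: y = Σ y_i = 9971/18000000 m ≈ 0.000554 m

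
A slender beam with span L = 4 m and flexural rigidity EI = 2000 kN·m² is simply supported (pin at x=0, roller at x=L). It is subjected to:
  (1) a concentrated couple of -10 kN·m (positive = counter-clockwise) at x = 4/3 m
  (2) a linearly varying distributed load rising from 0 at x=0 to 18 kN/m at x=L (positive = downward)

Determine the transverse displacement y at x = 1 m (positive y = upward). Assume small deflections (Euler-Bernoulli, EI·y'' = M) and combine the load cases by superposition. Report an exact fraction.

y(1) = -3323/288000 m

Load 1 — applied couple M₀=-10 kN·m at a=4/3 m (b=L-a=8/3):
  y_1 = (M₀x³/(6L)+C₁x)/EI  [x≤a] with C₁=M₀(3b²-L²)/(6L)=-20/9 = ((-10)·1³/(6·4)+(-20/9)·1)/2000 = -19/14400 m
Load 2 — triangular load w₀=18 kN/m (0→w₀ over full span):
  y_2 = -w₀x(7L⁴-10L²x²+3x⁴)/(360LEI) = -18·1·(7·4⁴-10·4²·1²+3·1⁴)/(360·4·2000) = -327/32000 m
Superposition: y = Σ y_i = -3323/288000 m ≈ -0.011538 m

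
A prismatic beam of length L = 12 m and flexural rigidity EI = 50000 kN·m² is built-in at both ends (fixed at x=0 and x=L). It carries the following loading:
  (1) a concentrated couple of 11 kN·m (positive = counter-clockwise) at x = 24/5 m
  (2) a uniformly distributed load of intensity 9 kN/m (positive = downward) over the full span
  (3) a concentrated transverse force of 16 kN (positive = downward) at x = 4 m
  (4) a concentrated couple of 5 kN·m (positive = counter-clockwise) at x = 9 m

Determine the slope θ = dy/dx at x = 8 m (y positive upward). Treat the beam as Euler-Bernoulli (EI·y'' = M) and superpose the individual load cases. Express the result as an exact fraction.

θ(8) = 160223/67500000 rad

Load 1 — applied couple M₀=11 kN·m at a=24/5 m (b=L-a=36/5):
  θ_1 = (R_Ax²/2 - M_Ax - M₀(x-a))/EI  [x>a] with R_A=33/25, M_A=33/25 = ((33/25)·8²/2 - (33/25)·8 - 11·(8-(24/5)))/50000 = -11/156250 rad
Load 2 — uniform load w=9 kN/m over full span:
  θ_2 = -wx(L-x)(L-2x)/(12EI) = -9·8·(12-8)·(12-2·8)/(12·50000) = 6/3125 rad
Load 3 — point force P=16 kN at a=4 m (b=L-a=8):
  θ_3 = Pa²(L-x)(2bL-(3b+a)(L-x))/(2L³EI)  [x>a] = 16·4²·(12-8)·(2·8·12-(3·8+4)·(12-8))/(2·12³·50000) = 8/16875 rad
Load 4 — applied couple M₀=5 kN·m at a=9 m (b=L-a=3):
  θ_4 = (R_Ax²/2 - M_Ax)/EI  [x≤a] with R_A=15/32, M_A=25/16 = ((15/32)·8²/2 - (25/16)·8)/50000 = 1/20000 rad
Superposition: θ = Σ θ_i = 160223/67500000 rad ≈ 0.002374 rad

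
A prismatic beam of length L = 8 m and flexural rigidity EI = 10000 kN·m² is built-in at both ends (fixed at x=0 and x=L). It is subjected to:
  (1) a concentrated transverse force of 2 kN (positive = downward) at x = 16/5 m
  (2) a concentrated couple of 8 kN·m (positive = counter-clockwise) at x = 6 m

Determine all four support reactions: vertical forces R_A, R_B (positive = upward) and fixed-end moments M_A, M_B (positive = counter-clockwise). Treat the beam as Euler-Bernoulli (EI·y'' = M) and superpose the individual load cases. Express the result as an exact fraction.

R_A = 2421/1000 kN, M_A = 1201/250 kN·m, R_B = -421/1000 kN, M_B = -759/250 kN·m

Load 1 — point force P=2 kN at a=16/5 m (b=L-a=24/5):
  R_A = Pb²(3a+b)/L³ = 2·(24/5)²·(3·(16/5)+(24/5))/8³ = 162/125 kN
  M_A = Pab²/L² = 2·(16/5)·(24/5)²/8² = 288/125 kN·m
  R_B = Pa²(a+3b)/L³ = 2·(16/5)²·((16/5)+3·(24/5))/8³ = 88/125 kN
  M_B = -Pa²b/L² = -2·(16/5)²·(24/5)/8² = -192/125 kN·m
Load 2 — applied couple M₀=8 kN·m at a=6 m (b=L-a=2):
  R_A = 6M₀ab/L³ = 6·8·6·2/8³ = 9/8 kN
  M_A = M₀b(2a-b)/L² = 8·2·(2·6-2)/8² = 5/2 kN·m
  R_B = -6M₀ab/L³ = -6·8·6·2/8³ = -9/8 kN
  M_B = M₀a(2b-a)/L² = 8·6·(2·2-6)/8² = -3/2 kN·m
Superposition: R_A = 2421/1000 kN, M_A = 1201/250 kN·m, R_B = -421/1000 kN, M_B = -759/250 kN·m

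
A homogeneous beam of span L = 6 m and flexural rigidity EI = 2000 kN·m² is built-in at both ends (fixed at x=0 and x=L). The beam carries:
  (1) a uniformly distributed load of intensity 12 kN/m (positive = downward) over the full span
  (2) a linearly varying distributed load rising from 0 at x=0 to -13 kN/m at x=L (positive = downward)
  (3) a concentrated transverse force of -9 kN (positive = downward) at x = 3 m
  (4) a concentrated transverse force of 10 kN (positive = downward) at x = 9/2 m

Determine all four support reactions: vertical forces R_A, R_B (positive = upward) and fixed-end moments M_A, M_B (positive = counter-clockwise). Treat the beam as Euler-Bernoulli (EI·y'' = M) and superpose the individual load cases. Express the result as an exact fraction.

Load 1 — uniform load w=12 kN/m over full span:
  R_A = wL/2 = 12·6/2 = 36 kN
  M_A = wL²/12 = 12·6²/12 = 36 kN·m
  R_B = wL/2 = 12·6/2 = 36 kN
  M_B = -wL²/12 = -12·6²/12 = -36 kN·m
Load 2 — triangular load w₀=-13 kN/m (0→w₀ over full span):
  R_A = 3w₀L/20 = 3·(-13)·6/20 = -117/10 kN
  M_A = w₀L²/30 = (-13)·6²/30 = -78/5 kN·m
  R_B = 7w₀L/20 = 7·(-13)·6/20 = -273/10 kN
  M_B = -w₀L²/20 = -(-13)·6²/20 = 117/5 kN·m
Load 3 — point force P=-9 kN at a=3 m (b=L-a=3):
  R_A = Pb²(3a+b)/L³ = (-9)·3²·(3·3+3)/6³ = -9/2 kN
  M_A = Pab²/L² = (-9)·3·3²/6² = -27/4 kN·m
  R_B = Pa²(a+3b)/L³ = (-9)·3²·(3+3·3)/6³ = -9/2 kN
  M_B = -Pa²b/L² = -(-9)·3²·3/6² = 27/4 kN·m
Load 4 — point force P=10 kN at a=9/2 m (b=L-a=3/2):
  R_A = Pb²(3a+b)/L³ = 10·(3/2)²·(3·(9/2)+(3/2))/6³ = 25/16 kN
  M_A = Pab²/L² = 10·(9/2)·(3/2)²/6² = 45/16 kN·m
  R_B = Pa²(a+3b)/L³ = 10·(9/2)²·((9/2)+3·(3/2))/6³ = 135/16 kN
  M_B = -Pa²b/L² = -10·(9/2)²·(3/2)/6² = -135/16 kN·m
Superposition: R_A = 1709/80 kN, M_A = 1317/80 kN·m, R_B = 1011/80 kN, M_B = -1143/80 kN·m

R_A = 1709/80 kN, M_A = 1317/80 kN·m, R_B = 1011/80 kN, M_B = -1143/80 kN·m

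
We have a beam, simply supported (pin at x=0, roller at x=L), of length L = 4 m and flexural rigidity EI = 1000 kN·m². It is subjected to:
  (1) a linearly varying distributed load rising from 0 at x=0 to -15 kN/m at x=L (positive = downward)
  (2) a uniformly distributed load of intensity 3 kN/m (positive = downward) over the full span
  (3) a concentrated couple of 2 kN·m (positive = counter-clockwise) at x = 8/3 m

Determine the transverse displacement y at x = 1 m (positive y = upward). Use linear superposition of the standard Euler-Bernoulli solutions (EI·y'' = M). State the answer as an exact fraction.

y(1) = 2621/288000 m

Load 1 — triangular load w₀=-15 kN/m (0→w₀ over full span):
  y_1 = -w₀x(7L⁴-10L²x²+3x⁴)/(360LEI) = -(-15)·1·(7·4⁴-10·4²·1²+3·1⁴)/(360·4·1000) = 109/6400 m
Load 2 — uniform load w=3 kN/m over full span:
  y_2 = -wx(L³-2Lx²+x³)/(24EI) = -3·1·(4³-2·4·1²+1³)/(24·1000) = -57/8000 m
Load 3 — applied couple M₀=2 kN·m at a=8/3 m (b=L-a=4/3):
  y_3 = (M₀x³/(6L)+C₁x)/EI  [x≤a] with C₁=M₀(3b²-L²)/(6L)=-8/9 = (2·1³/(6·4)+(-8/9)·1)/1000 = -29/36000 m
Superposition: y = Σ y_i = 2621/288000 m ≈ 0.009101 m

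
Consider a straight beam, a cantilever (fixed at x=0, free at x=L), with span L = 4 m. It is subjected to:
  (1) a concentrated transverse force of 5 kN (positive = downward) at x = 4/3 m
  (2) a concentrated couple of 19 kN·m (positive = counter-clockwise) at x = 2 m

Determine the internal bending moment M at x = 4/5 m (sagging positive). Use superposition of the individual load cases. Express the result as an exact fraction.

Load 1 — point force P=5 kN at a=4/3 m (b=L-a=8/3):
  M_1 = -P(a-x)  [x≤a] = -5·((4/3)-(4/5)) = -8/3 kN·m
Load 2 — applied couple M₀=19 kN·m at a=2 m (b=L-a=2):
  M_2 = M₀  [x≤a] = 19 = 19 kN·m
Superposition: M = Σ M_i = 49/3 kN·m ≈ 16.333333 kN·m

M(4/5) = 49/3 kN·m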